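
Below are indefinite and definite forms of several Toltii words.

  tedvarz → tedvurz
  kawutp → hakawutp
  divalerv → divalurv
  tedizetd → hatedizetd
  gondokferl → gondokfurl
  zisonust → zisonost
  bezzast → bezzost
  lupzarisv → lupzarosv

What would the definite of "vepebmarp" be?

vepebmurp

lupzarisv and divalerv both end in -v yet inflect differently (lupzarosv, divalurv), so the final letter is not what conditions the rule; the second-to-last letter is.
"vepebmarp" has second-to-last letter 'r'. The stems whose second-to-last letter is 'r' (gondokferl → gondokfurl, divalerv → divalurv, tedvarz → tedvurz) change the last vowel to 'u'.
The other patterns: stems whose second-to-last letter is 's' change the last vowel to 'o'; stems whose second-to-last letter is 't' add the prefix ha-.
So vepebmarp → vepebmurp.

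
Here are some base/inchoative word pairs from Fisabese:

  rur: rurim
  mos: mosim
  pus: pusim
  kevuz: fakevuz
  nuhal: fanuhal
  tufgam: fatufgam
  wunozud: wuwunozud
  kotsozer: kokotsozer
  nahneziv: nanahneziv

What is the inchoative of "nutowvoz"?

nunutowvoz

rur and kotsozer both end in -r yet inflect differently (rurim, kokotsozer), so the final letter is not what conditions the rule; the number of vowels is.
"nutowvoz" has 3 vowels. The stems with 3 vowels (wunozud → wuwunozud, kotsozer → kokotsozer, nahneziv → nanahneziv) repeat the first consonant+vowel as a prefix.
The other patterns: stems with 1 vowel add -im; stems with 2 vowels add the prefix fa-.
So nutowvoz → nunutowvoz.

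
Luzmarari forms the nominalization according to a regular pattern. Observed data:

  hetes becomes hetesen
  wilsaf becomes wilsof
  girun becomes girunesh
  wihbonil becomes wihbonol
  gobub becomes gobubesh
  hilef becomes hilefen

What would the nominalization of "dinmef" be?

dinmefen

"dinmef" has last vowel 'e'. The stems whose last vowel is 'e' (hetes → hetesen, hilef → hilefen) add -en.
So dinmef → dinmefen.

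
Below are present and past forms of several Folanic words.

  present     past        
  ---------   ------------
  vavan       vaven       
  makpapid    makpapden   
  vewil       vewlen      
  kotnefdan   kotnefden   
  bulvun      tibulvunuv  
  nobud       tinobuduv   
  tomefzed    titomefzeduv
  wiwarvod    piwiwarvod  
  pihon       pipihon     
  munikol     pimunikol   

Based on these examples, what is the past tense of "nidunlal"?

pihon and vavan both end in -n yet inflect differently (pipihon, vaven), so the final letter is not what conditions the rule; the last vowel is.
"nidunlal" has last vowel 'a'. The stems whose last vowel is 'a' (vavan → vaven, kotnefdan → kotnefden) change the last vowel to 'e'.
The other patterns: stems whose last vowel is 'o' add the prefix pi-; stems whose last vowel is 'i' delete the last vowel and add -en; stems whose last vowel is 'e' or 'u' add ti- … -uv around the stem.
So nidunlal → nidunlel.

nidunlel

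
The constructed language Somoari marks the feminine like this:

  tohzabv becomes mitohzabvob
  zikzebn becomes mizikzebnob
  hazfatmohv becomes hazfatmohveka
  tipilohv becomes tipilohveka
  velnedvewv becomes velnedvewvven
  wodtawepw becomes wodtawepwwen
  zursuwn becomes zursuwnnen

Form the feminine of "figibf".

mifigibfob

"figibf" has second-to-last letter 'b'. The stems whose second-to-last letter is 'b' (tohzabv → mitohzabvob, zikzebn → mizikzebnob) add mi- … -ob around the stem.
The other patterns: stems whose second-to-last letter is 'h' add -eka; stems whose second-to-last letter is 'p' or 'w' double the final consonant and add -en.
So figibf → mifigibfob.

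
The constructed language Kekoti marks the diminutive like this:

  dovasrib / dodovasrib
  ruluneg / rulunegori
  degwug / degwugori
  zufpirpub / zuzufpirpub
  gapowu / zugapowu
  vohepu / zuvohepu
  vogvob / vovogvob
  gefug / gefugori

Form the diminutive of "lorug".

"lorug" ends in -g. The stems ending in -g (degwug → degwugori, ruluneg → rulunegori, gefug → gefugori) add -ori.
The other patterns: stems ending in -b repeat the first consonant+vowel as a prefix; stems ending in -u add the prefix zu-.
So lorug → lorugori.

lorugori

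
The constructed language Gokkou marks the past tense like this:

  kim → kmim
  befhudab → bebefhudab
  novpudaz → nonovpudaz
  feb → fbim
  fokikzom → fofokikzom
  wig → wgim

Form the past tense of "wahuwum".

kim and fokikzom both end in -m yet inflect differently (kmim, fofokikzom), so the final letter is not what conditions the rule; the number of vowels is.
"wahuwum" has 3 vowels. The stems with 3 vowels (fokikzom → fofokikzom, befhudab → bebefhudab, novpudaz → nonovpudaz) repeat the first consonant+vowel as a prefix.
So wahuwum → wawahuwum.

wawahuwum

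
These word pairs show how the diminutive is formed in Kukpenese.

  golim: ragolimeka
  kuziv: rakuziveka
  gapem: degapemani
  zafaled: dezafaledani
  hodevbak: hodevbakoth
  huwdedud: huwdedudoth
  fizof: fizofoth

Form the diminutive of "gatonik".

ragatonikeka

"gatonik" has last vowel 'i'. The stems whose last vowel is 'i' (golim → ragolimeka, kuziv → rakuziveka) add ra- … -eka around the stem.
So gatonik → ragatonikeka.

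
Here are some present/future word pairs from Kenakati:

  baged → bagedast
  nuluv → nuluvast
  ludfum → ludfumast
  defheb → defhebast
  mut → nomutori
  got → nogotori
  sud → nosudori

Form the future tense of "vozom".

vozomast

"vozom" has 2 vowels. The stems with 2 vowels (baged → bagedast, nuluv → nuluvast, ludfum → ludfumast) add -ast.
So vozom → vozomast.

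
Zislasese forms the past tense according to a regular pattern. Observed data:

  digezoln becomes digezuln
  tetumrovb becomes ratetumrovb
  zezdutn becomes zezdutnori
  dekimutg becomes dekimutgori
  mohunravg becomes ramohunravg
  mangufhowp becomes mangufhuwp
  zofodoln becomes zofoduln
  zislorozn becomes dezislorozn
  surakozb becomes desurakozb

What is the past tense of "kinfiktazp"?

dekinfiktazp

dekimutg and mohunravg both end in -g yet inflect differently (dekimutgori, ramohunravg), so the final letter is not what conditions the rule; the second-to-last letter is.
"kinfiktazp" has second-to-last letter 'z'. The stems whose second-to-last letter is 'z' (surakozb → desurakozb, zislorozn → dezislorozn) add the prefix de-.
The other patterns: stems whose second-to-last letter is 't' add -ori; stems whose second-to-last letter is 'v' add the prefix ra-; stems whose second-to-last letter is 'l' or 'w' change the last vowel to 'u'.
So kinfiktazp → dekinfiktazp.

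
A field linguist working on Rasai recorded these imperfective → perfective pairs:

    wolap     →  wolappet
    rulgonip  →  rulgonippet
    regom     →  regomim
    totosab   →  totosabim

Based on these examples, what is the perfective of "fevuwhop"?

wolap and totosab both have last vowel 'a' yet inflect differently (wolappet, totosabim), so the last vowel is not what conditions the rule; the final letter is.
"fevuwhop" ends in -p. The stems ending in -p (wolap → wolappet, rulgonip → rulgonippet) double the final consonant and add -et.
The other pattern: stems ending in -b or -m add -im.
So fevuwhop → fevuwhoppet.

fevuwhoppet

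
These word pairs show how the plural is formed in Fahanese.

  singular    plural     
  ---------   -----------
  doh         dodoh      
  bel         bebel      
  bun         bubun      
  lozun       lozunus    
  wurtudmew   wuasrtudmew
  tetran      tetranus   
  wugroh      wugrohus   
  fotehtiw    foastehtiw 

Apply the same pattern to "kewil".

kewilus

"kewil" has 2 vowels. The stems with 2 vowels (wugroh → wugrohus, lozun → lozunus, tetran → tetranus) add -us.
The other patterns: stems with 1 vowel repeat the first consonant+vowel as a prefix; stems with 3 vowels insert -as- after the first vowel.
So kewil → kewilus.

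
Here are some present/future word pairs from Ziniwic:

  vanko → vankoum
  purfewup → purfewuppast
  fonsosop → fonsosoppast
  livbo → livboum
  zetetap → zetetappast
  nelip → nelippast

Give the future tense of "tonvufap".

"tonvufap" ends in -p. The stems ending in -p (nelip → nelippast, zetetap → zetetappast, purfewup → purfewuppast) double the final consonant and add -ast.
The other pattern: stems ending in -o add -um.
So tonvufap → tonvufappast.

tonvufappast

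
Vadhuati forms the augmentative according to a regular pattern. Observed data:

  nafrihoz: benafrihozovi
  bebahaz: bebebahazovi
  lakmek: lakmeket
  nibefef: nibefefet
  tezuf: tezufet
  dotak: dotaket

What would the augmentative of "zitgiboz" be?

bezitgibozovi

bebahaz and dotak both have last vowel 'a' yet inflect differently (bebebahazovi, dotaket), so the last vowel is not what conditions the rule; the final letter is.
"zitgiboz" ends in -z. The stems ending in -z (nafrihoz → benafrihozovi, bebahaz → bebebahazovi) add be- … -ovi around the stem.
The other pattern: stems ending in -f or -k add -et.
So zitgiboz → bezitgibozovi.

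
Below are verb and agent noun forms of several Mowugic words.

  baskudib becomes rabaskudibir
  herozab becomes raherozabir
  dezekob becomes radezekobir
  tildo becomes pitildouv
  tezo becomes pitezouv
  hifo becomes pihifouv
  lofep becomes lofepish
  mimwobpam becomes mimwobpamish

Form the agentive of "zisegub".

razisegubir

dezekob and tildo both have last vowel 'o' yet inflect differently (radezekobir, pitildouv), so the last vowel is not what conditions the rule; the final letter is.
"zisegub" ends in -b. The stems ending in -b (baskudib → rabaskudibir, herozab → raherozabir, dezekob → radezekobir) add ra- … -ir around the stem.
So zisegub → razisegubir.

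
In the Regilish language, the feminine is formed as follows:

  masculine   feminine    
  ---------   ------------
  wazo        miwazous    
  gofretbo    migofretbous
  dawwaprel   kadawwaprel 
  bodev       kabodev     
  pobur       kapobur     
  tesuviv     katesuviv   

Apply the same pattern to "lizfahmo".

milizfahmous

gofretbo and dawwaprel both have 3 vowels yet inflect differently (migofretbous, kadawwaprel), so the number of vowels is not what conditions the rule; whether the stem ends in a vowel or a consonant is.
"lizfahmo" ends in a vowel. The stems ending in a vowel (wazo → miwazous, gofretbo → migofretbous) add mi- … -us around the stem.
So lizfahmo → milizfahmous.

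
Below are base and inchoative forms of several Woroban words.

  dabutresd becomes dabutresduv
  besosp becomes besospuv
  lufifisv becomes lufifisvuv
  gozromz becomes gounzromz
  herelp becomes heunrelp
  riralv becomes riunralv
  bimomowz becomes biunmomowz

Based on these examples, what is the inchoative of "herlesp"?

besosp and herelp both end in -p yet inflect differently (besospuv, heunrelp), so the final letter is not what conditions the rule; the second-to-last letter is.
"herlesp" has second-to-last letter 's'. The stems whose second-to-last letter is 's' (dabutresd → dabutresduv, besosp → besospuv, lufifisv → lufifisvuv) add -uv.
So herlesp → herlespuv.

herlespuv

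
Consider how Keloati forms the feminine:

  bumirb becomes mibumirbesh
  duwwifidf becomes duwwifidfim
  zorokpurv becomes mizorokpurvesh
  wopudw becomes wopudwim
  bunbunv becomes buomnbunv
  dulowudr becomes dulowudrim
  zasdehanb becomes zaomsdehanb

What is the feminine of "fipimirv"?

mifipimirvesh

bunbunv and zorokpurv both end in -v yet inflect differently (buomnbunv, mizorokpurvesh), so the final letter is not what conditions the rule; the second-to-last letter is.
"fipimirv" has second-to-last letter 'r'. The stems whose second-to-last letter is 'r' (zorokpurv → mizorokpurvesh, bumirb → mibumirbesh) add mi- … -esh around the stem.
The other patterns: stems whose second-to-last letter is 'd' add -im; stems whose second-to-last letter is 'n' insert -om- after the first vowel.
So fipimirv → mifipimirvesh.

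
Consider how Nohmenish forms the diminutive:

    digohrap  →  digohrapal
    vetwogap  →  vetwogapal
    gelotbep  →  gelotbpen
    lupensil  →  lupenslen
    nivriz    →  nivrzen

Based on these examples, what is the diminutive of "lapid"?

"lapid" has last vowel 'i'. The stems whose last vowel is 'i' (lupensil → lupenslen, nivriz → nivrzen) delete the last vowel and add -en.
So lapid → lapden.

lapden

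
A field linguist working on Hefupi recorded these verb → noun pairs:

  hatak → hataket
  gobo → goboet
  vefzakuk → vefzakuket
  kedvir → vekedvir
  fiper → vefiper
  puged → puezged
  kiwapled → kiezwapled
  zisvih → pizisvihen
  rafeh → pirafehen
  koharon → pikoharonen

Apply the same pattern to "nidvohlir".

fiper and puged both have last vowel 'e' yet inflect differently (vefiper, puezged), so the last vowel is not what conditions the rule; the final letter is.
"nidvohlir" ends in -r. The stems ending in -r (kedvir → vekedvir, fiper → vefiper) add the prefix ve-.
So nidvohlir → venidvohlir.

venidvohlir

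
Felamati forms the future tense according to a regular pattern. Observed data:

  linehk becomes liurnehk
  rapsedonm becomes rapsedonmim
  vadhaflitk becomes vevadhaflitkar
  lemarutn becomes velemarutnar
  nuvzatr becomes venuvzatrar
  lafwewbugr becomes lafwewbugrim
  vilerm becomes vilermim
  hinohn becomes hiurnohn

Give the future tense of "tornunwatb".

vetornunwatbar

hinohn and lemarutn both end in -n yet inflect differently (hiurnohn, velemarutnar), so the final letter is not what conditions the rule; the second-to-last letter is.
"tornunwatb" has second-to-last letter 't'. The stems whose second-to-last letter is 't' (lemarutn → velemarutnar, nuvzatr → venuvzatrar, vadhaflitk → vevadhaflitkar) add ve- … -ar around the stem.
The other patterns: stems whose second-to-last letter is 'h' insert -ur- after the first vowel; stems whose second-to-last letter is 'g', 'n' or 'r' add -im.
So tornunwatb → vetornunwatbar.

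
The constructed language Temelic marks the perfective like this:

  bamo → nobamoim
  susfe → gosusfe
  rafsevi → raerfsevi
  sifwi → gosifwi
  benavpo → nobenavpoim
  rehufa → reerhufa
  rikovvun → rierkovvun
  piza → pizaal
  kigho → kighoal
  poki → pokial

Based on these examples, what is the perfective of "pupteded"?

puptededal

"pupteded" begins with p-. The stems beginning with p- (piza → pizaal, poki → pokial) add -al.
So pupteded → puptededal.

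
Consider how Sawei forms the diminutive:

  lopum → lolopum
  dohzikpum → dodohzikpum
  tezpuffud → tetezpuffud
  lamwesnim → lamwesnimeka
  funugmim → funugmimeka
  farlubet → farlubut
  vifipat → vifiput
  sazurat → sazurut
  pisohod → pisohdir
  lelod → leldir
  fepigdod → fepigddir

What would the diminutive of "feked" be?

fekud

"feked" has last vowel 'e'. The one such stem in the data (farlubet → farlubut) changes the last vowel to 'u' (as do vifipat, sazurat), so the same rule applies.
So feked → fekud.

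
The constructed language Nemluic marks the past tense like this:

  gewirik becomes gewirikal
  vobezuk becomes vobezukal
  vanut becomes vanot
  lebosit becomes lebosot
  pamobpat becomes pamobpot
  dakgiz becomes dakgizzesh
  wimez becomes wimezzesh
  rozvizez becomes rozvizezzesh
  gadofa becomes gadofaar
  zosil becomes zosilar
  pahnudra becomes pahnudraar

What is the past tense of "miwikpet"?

vobezuk and vanut both have last vowel 'u' yet inflect differently (vobezukal, vanot), so the last vowel is not what conditions the rule; the final letter is.
"miwikpet" ends in -t. The stems ending in -t (vanut → vanot, lebosit → lebosot, pamobpat → pamobpot) change the last vowel to 'o'.
So miwikpet → miwikpot.

miwikpot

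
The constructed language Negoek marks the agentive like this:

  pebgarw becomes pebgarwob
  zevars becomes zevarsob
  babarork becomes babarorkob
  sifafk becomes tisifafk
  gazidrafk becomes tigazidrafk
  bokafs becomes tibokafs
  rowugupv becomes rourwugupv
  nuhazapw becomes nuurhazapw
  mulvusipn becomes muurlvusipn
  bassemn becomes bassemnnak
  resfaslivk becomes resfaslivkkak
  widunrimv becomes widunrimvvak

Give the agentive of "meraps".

babarork and sifafk both end in -k yet inflect differently (babarorkob, tisifafk), so the final letter is not what conditions the rule; the second-to-last letter is.
"meraps" has second-to-last letter 'p'. The stems whose second-to-last letter is 'p' (rowugupv → rourwugupv, nuhazapw → nuurhazapw, mulvusipn → muurlvusipn) insert -ur- after the first vowel.
So meraps → meurraps.

meurraps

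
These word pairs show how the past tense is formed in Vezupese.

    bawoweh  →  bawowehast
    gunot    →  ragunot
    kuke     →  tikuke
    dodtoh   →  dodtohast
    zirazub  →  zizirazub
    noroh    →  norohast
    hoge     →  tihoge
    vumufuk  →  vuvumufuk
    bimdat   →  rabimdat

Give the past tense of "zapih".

zapihast

kuke and bawoweh both have last vowel 'e' yet inflect differently (tikuke, bawowehast), so the last vowel is not what conditions the rule; the final letter is.
"zapih" ends in -h. The stems ending in -h (noroh → norohast, bawoweh → bawowehast, dodtoh → dodtohast) add -ast.
The other patterns: stems ending in -e add the prefix ti-; stems ending in -t add the prefix ra-; stems ending in -b or -k repeat the first consonant+vowel as a prefix.
So zapih → zapihast.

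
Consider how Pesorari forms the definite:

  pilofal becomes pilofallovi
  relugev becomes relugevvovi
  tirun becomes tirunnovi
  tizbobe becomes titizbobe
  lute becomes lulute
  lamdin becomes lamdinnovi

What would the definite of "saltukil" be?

saltukillovi

tizbobe and relugev both have last vowel 'e' yet inflect differently (titizbobe, relugevvovi), so the last vowel is not what conditions the rule; the final letter is.
"saltukil" ends in -l. The one such stem in the data (pilofal → pilofallovi) doubles the final consonant and adds -ovi (as do tirun, relugev), so the same rule applies.
So saltukil → saltukillovi.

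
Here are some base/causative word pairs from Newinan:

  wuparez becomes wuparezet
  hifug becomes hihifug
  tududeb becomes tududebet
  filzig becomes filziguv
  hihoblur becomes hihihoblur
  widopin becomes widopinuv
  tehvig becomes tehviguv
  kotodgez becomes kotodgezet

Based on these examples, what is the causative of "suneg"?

suneget

tehvig and hifug both end in -g yet inflect differently (tehviguv, hihifug), so the final letter is not what conditions the rule; the last vowel is.
"suneg" has last vowel 'e'. The stems whose last vowel is 'e' (kotodgez → kotodgezet, wuparez → wuparezet, tududeb → tududebet) add -et.
The other patterns: stems whose last vowel is 'i' add -uv; stems whose last vowel is 'u' repeat the first consonant+vowel as a prefix.
So suneg → suneget.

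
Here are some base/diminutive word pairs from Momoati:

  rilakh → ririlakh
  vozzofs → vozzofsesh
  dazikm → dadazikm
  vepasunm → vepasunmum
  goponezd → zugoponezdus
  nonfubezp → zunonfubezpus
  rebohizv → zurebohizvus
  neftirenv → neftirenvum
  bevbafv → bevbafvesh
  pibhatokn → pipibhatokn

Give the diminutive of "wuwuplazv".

zuwuwuplazvus

rebohizv and bevbafv both end in -v yet inflect differently (zurebohizvus, bevbafvesh), so the final letter is not what conditions the rule; the second-to-last letter is.
"wuwuplazv" has second-to-last letter 'z'. The stems whose second-to-last letter is 'z' (goponezd → zugoponezdus, rebohizv → zurebohizvus, nonfubezp → zunonfubezpus) add zu- … -us around the stem.
The other patterns: stems whose second-to-last letter is 'f' add -esh; stems whose second-to-last letter is 'n' add -um; stems whose second-to-last letter is 'k' repeat the first consonant+vowel as a prefix.
So wuwuplazv → zuwuwuplazvus.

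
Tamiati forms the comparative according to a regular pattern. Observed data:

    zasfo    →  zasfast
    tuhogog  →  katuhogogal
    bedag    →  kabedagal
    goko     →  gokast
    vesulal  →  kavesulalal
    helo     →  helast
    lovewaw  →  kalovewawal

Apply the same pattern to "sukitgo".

zasfo and tuhogog both have last vowel 'o' yet inflect differently (zasfast, katuhogogal), so the last vowel is not what conditions the rule; the final letter is.
"sukitgo" ends in -o. The stems ending in -o (zasfo → zasfast, goko → gokast, helo → helast) drop the final letter and add -ast.
The other pattern: stems ending in -g, -l or -w add ka- … -al around the stem.
So sukitgo → sukitgast.

sukitgast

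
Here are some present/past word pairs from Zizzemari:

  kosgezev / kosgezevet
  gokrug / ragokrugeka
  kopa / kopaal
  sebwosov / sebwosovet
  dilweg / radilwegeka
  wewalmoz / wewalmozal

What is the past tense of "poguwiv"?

"poguwiv" ends in -v. The stems ending in -v (sebwosov → sebwosovet, kosgezev → kosgezevet) add -et.
So poguwiv → poguwivet.

poguwivet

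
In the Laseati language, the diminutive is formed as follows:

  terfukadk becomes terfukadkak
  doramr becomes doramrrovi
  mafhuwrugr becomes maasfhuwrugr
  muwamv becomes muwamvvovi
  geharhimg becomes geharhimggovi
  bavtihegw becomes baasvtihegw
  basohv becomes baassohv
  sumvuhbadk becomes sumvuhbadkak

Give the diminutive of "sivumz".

doramr and mafhuwrugr both end in -r yet inflect differently (doramrrovi, maasfhuwrugr), so the final letter is not what conditions the rule; the second-to-last letter is.
"sivumz" has second-to-last letter 'm'. The stems whose second-to-last letter is 'm' (geharhimg → geharhimggovi, muwamv → muwamvvovi, doramr → doramrrovi) double the final consonant and add -ovi.
So sivumz → sivumzzovi.

sivumzzovi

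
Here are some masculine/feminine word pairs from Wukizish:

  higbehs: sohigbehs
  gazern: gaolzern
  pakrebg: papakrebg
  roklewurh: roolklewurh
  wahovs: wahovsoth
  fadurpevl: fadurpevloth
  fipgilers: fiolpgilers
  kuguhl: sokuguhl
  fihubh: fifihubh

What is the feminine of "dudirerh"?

duoldirerh

wahovs and higbehs both end in -s yet inflect differently (wahovsoth, sohigbehs), so the final letter is not what conditions the rule; the second-to-last letter is.
"dudirerh" has second-to-last letter 'r'. The stems whose second-to-last letter is 'r' (roklewurh → roolklewurh, gazern → gaolzern, fipgilers → fiolpgilers) insert -ol- after the first vowel.
The other patterns: stems whose second-to-last letter is 'v' add -oth; stems whose second-to-last letter is 'h' add the prefix so-; stems whose second-to-last letter is 'b' repeat the first consonant+vowel as a prefix.
So dudirerh → duoldirerh.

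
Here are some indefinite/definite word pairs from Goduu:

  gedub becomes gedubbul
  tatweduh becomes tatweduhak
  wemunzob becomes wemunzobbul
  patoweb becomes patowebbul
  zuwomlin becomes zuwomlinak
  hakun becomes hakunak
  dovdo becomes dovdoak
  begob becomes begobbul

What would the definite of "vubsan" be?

wemunzob and dovdo both have last vowel 'o' yet inflect differently (wemunzobbul, dovdoak), so the last vowel is not what conditions the rule; the final letter is.
"vubsan" ends in -n. The stems ending in -n (zuwomlin → zuwomlinak, hakun → hakunak) add -ak.
So vubsan → vubsanak.

vubsanak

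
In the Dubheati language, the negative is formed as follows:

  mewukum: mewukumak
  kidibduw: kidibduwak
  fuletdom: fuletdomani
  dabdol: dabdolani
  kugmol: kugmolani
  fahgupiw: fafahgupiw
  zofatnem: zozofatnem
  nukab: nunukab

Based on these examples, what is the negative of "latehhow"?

"latehhow" has last vowel 'o'. The stems whose last vowel is 'o' (fuletdom → fuletdomani, dabdol → dabdolani, kugmol → kugmolani) add -ani.
The other patterns: stems whose last vowel is 'u' add -ak; stems whose last vowel is 'a', 'e' or 'i' repeat the first consonant+vowel as a prefix.
So latehhow → latehhowani.

latehhowani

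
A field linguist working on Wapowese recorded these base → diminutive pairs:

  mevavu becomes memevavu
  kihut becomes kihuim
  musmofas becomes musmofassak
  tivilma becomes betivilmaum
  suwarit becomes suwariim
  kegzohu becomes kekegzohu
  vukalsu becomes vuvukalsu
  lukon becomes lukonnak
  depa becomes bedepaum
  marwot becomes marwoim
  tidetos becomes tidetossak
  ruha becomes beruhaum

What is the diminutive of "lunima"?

"lunima" ends in -a. The stems ending in -a (depa → bedepaum, ruha → beruhaum, tivilma → betivilmaum) add be- … -um around the stem.
The other patterns: stems ending in -u repeat the first consonant+vowel as a prefix; stems ending in -t drop the final letter and add -im; stems ending in -n or -s double the final consonant and add -ak.
So lunima → belunimaum.

belunimaum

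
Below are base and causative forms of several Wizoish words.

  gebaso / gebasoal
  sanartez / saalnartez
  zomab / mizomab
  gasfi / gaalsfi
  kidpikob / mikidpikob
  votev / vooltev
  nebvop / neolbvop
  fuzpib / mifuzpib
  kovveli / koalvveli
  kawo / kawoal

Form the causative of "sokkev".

fuzpib and gasfi both have last vowel 'i' yet inflect differently (mifuzpib, gaalsfi), so the last vowel is not what conditions the rule; the final letter is.
"sokkev" ends in -v. The one such stem in the data (votev → vooltev) inserts -ol- after the first vowel (as does nebvop), so the same rule applies.
So sokkev → soolkkev.

soolkkev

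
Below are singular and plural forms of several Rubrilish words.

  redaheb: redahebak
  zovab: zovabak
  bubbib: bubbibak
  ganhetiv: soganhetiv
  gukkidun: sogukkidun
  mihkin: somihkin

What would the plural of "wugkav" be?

bubbib and ganhetiv both have last vowel 'i' yet inflect differently (bubbibak, soganhetiv), so the last vowel is not what conditions the rule; the final letter is.
"wugkav" ends in -v. The one such stem in the data (ganhetiv → soganhetiv) adds the prefix so-, so the same rule applies.
So wugkav → sowugkav.

sowugkav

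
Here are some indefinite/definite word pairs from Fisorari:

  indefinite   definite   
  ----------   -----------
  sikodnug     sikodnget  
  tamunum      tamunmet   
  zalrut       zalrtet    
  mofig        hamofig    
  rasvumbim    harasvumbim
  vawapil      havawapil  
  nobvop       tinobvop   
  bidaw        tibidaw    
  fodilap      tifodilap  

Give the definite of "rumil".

harumil

sikodnug and mofig both end in -g yet inflect differently (sikodnget, hamofig), so the final letter is not what conditions the rule; the last vowel is.
"rumil" has last vowel 'i'. The stems whose last vowel is 'i' (mofig → hamofig, rasvumbim → harasvumbim, vawapil → havawapil) add the prefix ha-.
So rumil → harumil.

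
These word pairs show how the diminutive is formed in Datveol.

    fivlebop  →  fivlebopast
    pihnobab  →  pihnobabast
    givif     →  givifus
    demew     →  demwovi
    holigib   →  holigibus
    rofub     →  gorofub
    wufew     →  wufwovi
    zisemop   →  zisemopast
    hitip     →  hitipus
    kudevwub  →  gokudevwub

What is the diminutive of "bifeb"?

bifbovi

zisemop and hitip both end in -p yet inflect differently (zisemopast, hitipus), so the final letter is not what conditions the rule; the last vowel is.
"bifeb" has last vowel 'e'. The stems whose last vowel is 'e' (demew → demwovi, wufew → wufwovi) delete the last vowel and add -ovi.
The other patterns: stems whose last vowel is 'a' or 'o' add -ast; stems whose last vowel is 'i' add -us; stems whose last vowel is 'u' add the prefix go-.
So bifeb → bifbovi.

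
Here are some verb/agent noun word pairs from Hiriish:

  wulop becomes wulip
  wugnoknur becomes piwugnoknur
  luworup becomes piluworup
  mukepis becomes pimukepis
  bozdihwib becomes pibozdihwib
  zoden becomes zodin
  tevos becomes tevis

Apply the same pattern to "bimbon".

bimbin

luworup and wulop both end in -p yet inflect differently (piluworup, wulip), so the final letter is not what conditions the rule; the last vowel is.
"bimbon" has last vowel 'o'. The stems whose last vowel is 'o' (wulop → wulip, tevos → tevis) change the last vowel to 'i'.
So bimbon → bimbin.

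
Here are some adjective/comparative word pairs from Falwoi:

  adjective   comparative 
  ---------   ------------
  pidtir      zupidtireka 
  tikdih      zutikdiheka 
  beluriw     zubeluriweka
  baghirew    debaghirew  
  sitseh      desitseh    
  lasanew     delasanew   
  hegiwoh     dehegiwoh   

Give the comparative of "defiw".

"defiw" has last vowel 'i'. The stems whose last vowel is 'i' (pidtir → zupidtireka, tikdih → zutikdiheka, beluriw → zubeluriweka) add zu- … -eka around the stem.
So defiw → zudefiweka.

zudefiweka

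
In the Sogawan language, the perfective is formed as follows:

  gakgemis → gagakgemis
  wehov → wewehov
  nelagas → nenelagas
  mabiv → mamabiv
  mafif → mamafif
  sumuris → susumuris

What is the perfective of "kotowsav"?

kokotowsav

Every pair shown (gakgemis → gagakgemis, wehov → wewehov, nelagas → nenelagas, …) follows the same rule: repeat the first consonant+vowel as a prefix.
So kotowsav → kokotowsav.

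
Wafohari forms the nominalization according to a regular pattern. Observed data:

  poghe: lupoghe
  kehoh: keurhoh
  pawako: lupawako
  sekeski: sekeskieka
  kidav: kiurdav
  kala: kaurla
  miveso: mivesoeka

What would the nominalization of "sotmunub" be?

pawako and miveso both end in -o yet inflect differently (lupawako, mivesoeka), so the final letter is not what conditions the rule; the first letter is.
"sotmunub" begins with s-. The one such stem in the data (sekeski → sekeskieka) adds -eka, so the same rule applies.
So sotmunub → sotmunubeka.

sotmunubeka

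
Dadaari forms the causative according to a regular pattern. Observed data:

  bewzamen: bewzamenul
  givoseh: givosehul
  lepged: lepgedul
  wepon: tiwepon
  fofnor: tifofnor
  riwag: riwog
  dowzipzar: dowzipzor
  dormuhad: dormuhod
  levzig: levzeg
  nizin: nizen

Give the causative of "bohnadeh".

bohnadehul

bewzamen and wepon both end in -n yet inflect differently (bewzamenul, tiwepon), so the final letter is not what conditions the rule; the last vowel is.
"bohnadeh" has last vowel 'e'. The stems whose last vowel is 'e' (bewzamen → bewzamenul, givoseh → givosehul, lepged → lepgedul) add -ul.
So bohnadeh → bohnadehul.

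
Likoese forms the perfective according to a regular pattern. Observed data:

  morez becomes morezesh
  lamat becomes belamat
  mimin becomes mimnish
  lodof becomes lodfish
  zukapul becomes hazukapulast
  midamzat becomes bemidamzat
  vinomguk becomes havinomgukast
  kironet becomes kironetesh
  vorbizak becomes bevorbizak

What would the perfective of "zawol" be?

lamat and kironet both end in -t yet inflect differently (belamat, kironetesh), so the final letter is not what conditions the rule; the last vowel is.
"zawol" has last vowel 'o'. The one such stem in the data (lodof → lodfish) deletes the last vowel and adds -ish (as does mimin), so the same rule applies.
So zawol → zawlish.

zawlish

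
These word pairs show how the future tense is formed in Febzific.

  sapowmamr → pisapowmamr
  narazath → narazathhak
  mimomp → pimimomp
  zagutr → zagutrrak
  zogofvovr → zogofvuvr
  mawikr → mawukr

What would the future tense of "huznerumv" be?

pihuznerumv

sapowmamr and zagutr both end in -r yet inflect differently (pisapowmamr, zagutrrak), so the final letter is not what conditions the rule; the second-to-last letter is.
"huznerumv" has second-to-last letter 'm'. The stems whose second-to-last letter is 'm' (sapowmamr → pisapowmamr, mimomp → pimimomp) add the prefix pi-.
The other patterns: stems whose second-to-last letter is 't' double the final consonant and add -ak; stems whose second-to-last letter is 'k' or 'v' change the last vowel to 'u'.
So huznerumv → pihuznerumv.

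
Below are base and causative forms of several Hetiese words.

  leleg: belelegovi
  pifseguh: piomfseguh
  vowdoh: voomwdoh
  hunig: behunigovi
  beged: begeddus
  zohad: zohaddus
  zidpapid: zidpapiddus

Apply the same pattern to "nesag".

benesagovi

leleg and beged both have last vowel 'e' yet inflect differently (belelegovi, begeddus), so the last vowel is not what conditions the rule; the final letter is.
"nesag" ends in -g. The stems ending in -g (leleg → belelegovi, hunig → behunigovi) add be- … -ovi around the stem.
The other patterns: stems ending in -d double the final consonant and add -us; stems ending in -h insert -om- after the first vowel.
So nesag → benesagovi.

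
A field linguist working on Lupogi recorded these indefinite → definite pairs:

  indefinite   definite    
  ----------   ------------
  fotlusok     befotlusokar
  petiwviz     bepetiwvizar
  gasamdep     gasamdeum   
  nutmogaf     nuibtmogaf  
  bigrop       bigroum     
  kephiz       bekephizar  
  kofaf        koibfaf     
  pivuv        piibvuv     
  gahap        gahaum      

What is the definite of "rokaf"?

roibkaf

gahap and nutmogaf both have last vowel 'a' yet inflect differently (gahaum, nuibtmogaf), so the last vowel is not what conditions the rule; the final letter is.
"rokaf" ends in -f. The stems ending in -f (nutmogaf → nuibtmogaf, kofaf → koibfaf) insert -ib- after the first vowel.
The other patterns: stems ending in -p drop the final letter and add -um; stems ending in -k or -z add be- … -ar around the stem.
So rokaf → roibkaf.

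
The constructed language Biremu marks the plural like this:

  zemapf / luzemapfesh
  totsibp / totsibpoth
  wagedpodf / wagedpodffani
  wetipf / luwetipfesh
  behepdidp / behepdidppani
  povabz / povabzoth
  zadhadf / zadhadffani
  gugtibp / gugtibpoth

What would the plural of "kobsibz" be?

kobsibzoth

behepdidp and totsibp both end in -p yet inflect differently (behepdidppani, totsibpoth), so the final letter is not what conditions the rule; the second-to-last letter is.
"kobsibz" has second-to-last letter 'b'. The stems whose second-to-last letter is 'b' (totsibp → totsibpoth, povabz → povabzoth, gugtibp → gugtibpoth) add -oth.
So kobsibz → kobsibzoth.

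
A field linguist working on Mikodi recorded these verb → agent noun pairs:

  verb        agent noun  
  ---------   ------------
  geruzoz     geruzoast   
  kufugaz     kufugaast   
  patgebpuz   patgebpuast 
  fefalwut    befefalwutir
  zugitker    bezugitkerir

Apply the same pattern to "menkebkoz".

menkebkoast

"menkebkoz" ends in -z. The stems ending in -z (geruzoz → geruzoast, kufugaz → kufugaast, patgebpuz → patgebpuast) drop the final letter and add -ast.
The other pattern: stems ending in -r or -t add be- … -ir around the stem.
So menkebkoz → menkebkoast.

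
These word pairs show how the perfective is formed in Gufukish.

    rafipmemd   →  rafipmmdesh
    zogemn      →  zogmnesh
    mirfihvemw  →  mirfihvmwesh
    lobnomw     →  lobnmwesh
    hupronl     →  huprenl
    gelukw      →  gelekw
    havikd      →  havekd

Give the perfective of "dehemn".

dehmnesh

mirfihvemw and gelukw both end in -w yet inflect differently (mirfihvmwesh, gelekw), so the final letter is not what conditions the rule; the second-to-last letter is.
"dehemn" has second-to-last letter 'm'. The stems whose second-to-last letter is 'm' (rafipmemd → rafipmmdesh, zogemn → zogmnesh, mirfihvemw → mirfihvmwesh) delete the last vowel and add -esh.
So dehemn → dehmnesh.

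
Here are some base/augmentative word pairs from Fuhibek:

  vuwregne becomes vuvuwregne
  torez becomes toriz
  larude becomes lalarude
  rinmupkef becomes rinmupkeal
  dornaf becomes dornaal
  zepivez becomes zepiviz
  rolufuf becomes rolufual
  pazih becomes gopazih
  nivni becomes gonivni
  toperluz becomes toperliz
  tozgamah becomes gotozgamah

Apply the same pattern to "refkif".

toperluz and rolufuf both have last vowel 'u' yet inflect differently (toperliz, rolufual), so the last vowel is not what conditions the rule; the final letter is.
"refkif" ends in -f. The stems ending in -f (dornaf → dornaal, rolufuf → rolufual, rinmupkef → rinmupkeal) drop the final letter and add -al.
So refkif → refkial.

refkial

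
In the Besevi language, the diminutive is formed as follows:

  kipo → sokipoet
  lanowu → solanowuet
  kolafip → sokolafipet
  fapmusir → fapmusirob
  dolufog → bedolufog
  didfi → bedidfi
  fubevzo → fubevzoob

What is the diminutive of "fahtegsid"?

fubevzo and kipo both end in -o yet inflect differently (fubevzoob, sokipoet), so the final letter is not what conditions the rule; the first letter is.
"fahtegsid" begins with f-. The stems beginning with f- (fubevzo → fubevzoob, fapmusir → fapmusirob) add -ob.
So fahtegsid → fahtegsidob.

fahtegsidob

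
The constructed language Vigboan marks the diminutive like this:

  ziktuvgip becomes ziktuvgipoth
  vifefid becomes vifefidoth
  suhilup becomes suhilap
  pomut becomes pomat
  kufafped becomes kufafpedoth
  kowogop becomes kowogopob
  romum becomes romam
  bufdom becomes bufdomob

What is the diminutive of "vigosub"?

ziktuvgip and suhilup both end in -p yet inflect differently (ziktuvgipoth, suhilap), so the final letter is not what conditions the rule; the last vowel is.
"vigosub" has last vowel 'u'. The stems whose last vowel is 'u' (suhilup → suhilap, romum → romam, pomut → pomat) change the last vowel to 'a'.
The other patterns: stems whose last vowel is 'e' or 'i' add -oth; stems whose last vowel is 'o' add -ob.
So vigosub → vigosab.

vigosab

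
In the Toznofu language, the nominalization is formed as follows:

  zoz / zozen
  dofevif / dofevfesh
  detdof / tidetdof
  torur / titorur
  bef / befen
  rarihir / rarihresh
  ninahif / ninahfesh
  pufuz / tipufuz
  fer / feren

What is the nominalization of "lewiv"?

tilewiv

"lewiv" has 2 vowels. The stems with 2 vowels (torur → titorur, detdof → tidetdof, pufuz → tipufuz) add the prefix ti-.
So lewiv → tilewiv.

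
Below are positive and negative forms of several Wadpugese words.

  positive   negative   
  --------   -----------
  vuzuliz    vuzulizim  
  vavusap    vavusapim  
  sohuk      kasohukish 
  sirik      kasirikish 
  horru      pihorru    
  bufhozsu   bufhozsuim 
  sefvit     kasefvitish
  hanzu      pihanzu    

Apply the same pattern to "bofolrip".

bofolripim

horru and bufhozsu both end in -u yet inflect differently (pihorru, bufhozsuim), so the final letter is not what conditions the rule; the first letter is.
"bofolrip" begins with b-. The one such stem in the data (bufhozsu → bufhozsuim) adds -im, so the same rule applies.
The other patterns: stems beginning with h- add the prefix pi-; stems beginning with s- add ka- … -ish around the stem.
So bofolrip → bofolripim.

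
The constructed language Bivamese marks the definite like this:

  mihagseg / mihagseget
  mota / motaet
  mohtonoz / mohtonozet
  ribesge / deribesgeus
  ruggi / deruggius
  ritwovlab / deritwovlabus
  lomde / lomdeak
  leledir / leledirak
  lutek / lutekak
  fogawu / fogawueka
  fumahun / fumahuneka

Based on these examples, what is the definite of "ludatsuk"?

ludatsukak

ribesge and lomde both end in -e yet inflect differently (deribesgeus, lomdeak), so the final letter is not what conditions the rule; the first letter is.
"ludatsuk" begins with l-. The stems beginning with l- (lomde → lomdeak, leledir → leledirak, lutek → lutekak) add -ak.
The other patterns: stems beginning with m- add -et; stems beginning with r- add de- … -us around the stem; stems beginning with f- add -eka.
So ludatsuk → ludatsukak.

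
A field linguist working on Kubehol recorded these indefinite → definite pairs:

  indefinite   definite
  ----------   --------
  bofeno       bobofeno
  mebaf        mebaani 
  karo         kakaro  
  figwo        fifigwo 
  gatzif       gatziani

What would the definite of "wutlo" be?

mebaf and karo both have 2 vowels yet inflect differently (mebaani, kakaro), so the number of vowels is not what conditions the rule; the final letter is.
"wutlo" ends in -o. The stems ending in -o (karo → kakaro, figwo → fifigwo, bofeno → bobofeno) repeat the first consonant+vowel as a prefix.
So wutlo → wuwutlo.

wuwutlo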